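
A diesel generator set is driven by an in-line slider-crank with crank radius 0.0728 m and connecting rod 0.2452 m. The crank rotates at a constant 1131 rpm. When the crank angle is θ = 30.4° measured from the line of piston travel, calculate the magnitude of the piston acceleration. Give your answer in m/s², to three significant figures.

1040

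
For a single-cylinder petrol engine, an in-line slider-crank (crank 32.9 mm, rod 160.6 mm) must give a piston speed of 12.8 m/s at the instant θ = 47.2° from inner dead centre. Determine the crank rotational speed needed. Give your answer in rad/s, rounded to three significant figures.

465

For an in-line slider-crank, |v_piston| = rω|sinθ|·[1 + r cosθ/√(L² − r² sin²θ)].
With r = 0.0329 m, L = 0.1606 m, θ = 47.2°: the bracketed kinematic factor |dx/dθ| = 0.027538 m.
ω = v/|dx/dθ| = 12.8/0.027538 = 464.81 rad/s.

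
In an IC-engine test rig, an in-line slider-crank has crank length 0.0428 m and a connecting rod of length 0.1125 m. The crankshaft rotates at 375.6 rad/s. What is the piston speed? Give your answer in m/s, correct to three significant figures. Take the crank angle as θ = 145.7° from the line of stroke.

ω = 375.6 rad/s
For an in-line slider-crank, x = r cosθ + √(L² − r² sin²θ), so v = −rω sinθ·[1 + r cosθ/√(L² − r² sin²θ)].
With r = 0.0428 m, L = 0.1125 m, θ = 145.7°: √(L² − r² sin²θ) = 0.10988 m.
v = −0.0428·375.6·0.56353·[1 + 0.0428·-0.82610/0.10988] = -6.1442 m/s.
|v| = 6.1442 m/s.

6.14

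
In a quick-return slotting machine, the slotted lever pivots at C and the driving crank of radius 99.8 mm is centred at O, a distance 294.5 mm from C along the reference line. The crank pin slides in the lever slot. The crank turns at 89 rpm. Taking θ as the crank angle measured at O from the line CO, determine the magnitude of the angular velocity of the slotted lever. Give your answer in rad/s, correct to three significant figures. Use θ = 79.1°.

1.34

ω = 9.32 rad/s (from 89 rpm).
Crank pin A relative to C: A = (d + r cosθ, r sinθ); lever angle φ = atan2(r sinθ, d + r cosθ).
Differentiating tanφ: φ̇ = rω(d cosθ + r)/(d² + r² + 2dr cosθ).
d² + r² + 2dr cosθ = |CA|² = 0.107806 m²;  d cosθ + r = +0.15549 m.
|ω_lever| = |0.0998·9.32·+0.15549| / 0.107806 = 1.3415 rad/s.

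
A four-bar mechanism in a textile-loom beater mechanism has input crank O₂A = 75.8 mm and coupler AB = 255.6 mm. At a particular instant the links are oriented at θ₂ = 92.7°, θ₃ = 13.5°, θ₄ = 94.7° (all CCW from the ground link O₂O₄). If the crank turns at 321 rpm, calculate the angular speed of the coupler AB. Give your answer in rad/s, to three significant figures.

0.352

ω₂ = 33.62 rad/s (from 321 rpm).
Differentiating the loop-closure r₂e^{iθ₂}+r₃e^{iθ₃}=r₁+r₄e^{iθ₄} gives r₂ω₂e^{iθ₂}+r₃ω₃e^{iθ₃}=r₄ω₄e^{iθ₄}.
Eliminating the other unknown: ω₃ = r₂ω₂ sin(θ₄−θ₂) / [r₃ sin(θ₃−θ₄)].
Numerator sine = +0.03490; denominator sine = -0.98823.
Result = 0.0758·33.62·(+0.03490) / (0.2556·(-0.98823)) = -0.35205 rad/s; magnitude 0.35205 rad/s.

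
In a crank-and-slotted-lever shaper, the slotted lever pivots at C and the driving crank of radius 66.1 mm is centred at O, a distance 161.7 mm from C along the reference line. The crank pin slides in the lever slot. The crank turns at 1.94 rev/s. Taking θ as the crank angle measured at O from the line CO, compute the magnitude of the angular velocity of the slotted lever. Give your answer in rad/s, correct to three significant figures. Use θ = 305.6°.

ω = 12.19 rad/s (from 1.94 rev/s).
Crank pin A relative to C: A = (d + r cosθ, r sinθ); lever angle φ = atan2(r sinθ, d + r cosθ).
Differentiating tanφ: φ̇ = rω(d cosθ + r)/(d² + r² + 2dr cosθ).
d² + r² + 2dr cosθ = |CA|² = 0.04296 m²;  d cosθ + r = +0.16023 m.
|ω_lever| = |0.0661·12.19·+0.16023| / 0.04296 = 3.0051 rad/s.

3.01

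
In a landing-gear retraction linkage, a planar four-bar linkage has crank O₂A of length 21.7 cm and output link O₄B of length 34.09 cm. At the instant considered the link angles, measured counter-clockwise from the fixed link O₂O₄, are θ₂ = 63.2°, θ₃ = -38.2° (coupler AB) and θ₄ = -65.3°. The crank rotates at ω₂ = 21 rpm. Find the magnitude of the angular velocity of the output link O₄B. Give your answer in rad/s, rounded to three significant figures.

ω₂ = 2.199 rad/s (from 21 rpm).
Differentiating the loop-closure r₂e^{iθ₂}+r₃e^{iθ₃}=r₁+r₄e^{iθ₄} gives r₂ω₂e^{iθ₂}+r₃ω₃e^{iθ₃}=r₄ω₄e^{iθ₄}.
Eliminating the other unknown: ω₄ = r₂ω₂ sin(θ₂−θ₃) / [r₄ sin(θ₄−θ₃)].
Numerator sine = +0.98027; denominator sine = -0.45554.
Result = 0.217·2.199·(+0.98027) / (0.3409·(-0.45554)) = -3.0123 rad/s; magnitude 3.0123 rad/s.

3.01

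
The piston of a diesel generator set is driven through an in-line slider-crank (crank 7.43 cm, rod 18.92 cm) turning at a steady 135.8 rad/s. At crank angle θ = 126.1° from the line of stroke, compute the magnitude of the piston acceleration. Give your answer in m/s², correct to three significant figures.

959

ω = 135.8 rad/s
x(θ) = r cosθ + √(L² − r² sin²θ); with ω constant, a = ω²·d²x/dθ².
d²x/dθ² = −r cosθ − r²(cos2θ)/√u − r⁴ sin²2θ/(4u^{3/2}),  u = L² − r² sin²θ = 0.0321926 m².
Substituting r = 0.0743 m, L = 0.1892 m, θ = 126.1°: d²x/dθ² = +0.051987 m.
a = ω²·d²x/dθ² = (135.8)²·(+0.051987) = +958.73 m/s²;  |a| = 958.73 m/s².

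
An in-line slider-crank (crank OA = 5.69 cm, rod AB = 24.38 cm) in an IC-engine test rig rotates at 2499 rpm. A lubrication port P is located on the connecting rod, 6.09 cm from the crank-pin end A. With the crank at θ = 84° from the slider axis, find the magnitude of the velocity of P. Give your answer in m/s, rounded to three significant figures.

14.9

ω = 261.7 rad/s.  Crank-pin speed |V_A| = rω = 14.89 m/s, perpendicular to OA.
Rod angle: sinφ = −(r/L) sinθ ⇒ φ = -13.421°; ω_rod = −rω cosθ/√(L²−r²sin²θ) = -6.5635 rad/s.
V_P = V_A + ω_rod × AP, with AP = 0.0609 m along the rod.
Components: V_Px = −rω sinθ − a·ω_rod·sinφ = -14.902 m/s;  V_Py = rω cosθ + a·ω_rod·cosφ = +1.1677 m/s.
|V_P| = √(V_Px² + V_Py²) = 14.947 m/s.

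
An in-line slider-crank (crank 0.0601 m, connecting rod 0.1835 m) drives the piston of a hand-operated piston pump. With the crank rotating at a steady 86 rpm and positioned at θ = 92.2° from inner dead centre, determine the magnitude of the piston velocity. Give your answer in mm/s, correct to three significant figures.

ω = 2π·86/60 = 9.006 rad/s
For an in-line slider-crank, x = r cosθ + √(L² − r² sin²θ), so v = −rω sinθ·[1 + r cosθ/√(L² − r² sin²θ)].
With r = 0.0601 m, L = 0.1835 m, θ = 92.2°: √(L² − r² sin²θ) = 0.17339 m.
v = −0.0601·9.006·0.99926·[1 + 0.0601·-0.03839/0.17339] = -0.53366 m/s.
|v| = 0.53366 m/s = 533.66 mm/s.

534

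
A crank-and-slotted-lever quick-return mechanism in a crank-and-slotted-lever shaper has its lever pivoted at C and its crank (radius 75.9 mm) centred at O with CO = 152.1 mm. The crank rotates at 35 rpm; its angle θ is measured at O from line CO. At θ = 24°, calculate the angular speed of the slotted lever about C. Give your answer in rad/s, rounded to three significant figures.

ω = 3.665 rad/s (from 35 rpm).
Crank pin A relative to C: A = (d + r cosθ, r sinθ); lever angle φ = atan2(r sinθ, d + r cosθ).
Differentiating tanφ: φ̇ = rω(d cosθ + r)/(d² + r² + 2dr cosθ).
d² + r² + 2dr cosθ = |CA|² = 0.0499879 m²;  d cosθ + r = +0.21485 m.
|ω_lever| = |0.0759·3.665·+0.21485| / 0.0499879 = 1.1957 rad/s.

1.20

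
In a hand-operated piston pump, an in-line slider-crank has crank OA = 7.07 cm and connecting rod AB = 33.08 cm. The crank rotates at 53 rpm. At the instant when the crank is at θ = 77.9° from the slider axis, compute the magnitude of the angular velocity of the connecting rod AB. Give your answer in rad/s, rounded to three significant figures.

0.254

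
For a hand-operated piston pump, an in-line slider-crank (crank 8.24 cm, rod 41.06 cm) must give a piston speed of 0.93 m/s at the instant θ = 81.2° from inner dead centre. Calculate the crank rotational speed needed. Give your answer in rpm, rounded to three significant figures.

106

For an in-line slider-crank, |v_piston| = rω|sinθ|·[1 + r cosθ/√(L² − r² sin²θ)].
With r = 0.0824 m, L = 0.4106 m, θ = 81.2°: the bracketed kinematic factor |dx/dθ| = 0.083981 m.
ω = v/|dx/dθ| = 0.93/0.083981 = 11.074 rad/s.
N = 60ω/(2π) = 105.75 rpm.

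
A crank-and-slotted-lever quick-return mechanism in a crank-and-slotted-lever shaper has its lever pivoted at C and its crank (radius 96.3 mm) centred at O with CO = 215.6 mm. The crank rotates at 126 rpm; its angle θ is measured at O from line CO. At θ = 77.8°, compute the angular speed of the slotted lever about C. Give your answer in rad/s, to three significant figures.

ω = 13.19 rad/s (from 126 rpm).
Crank pin A relative to C: A = (d + r cosθ, r sinθ); lever angle φ = atan2(r sinθ, d + r cosθ).
Differentiating tanφ: φ̇ = rω(d cosθ + r)/(d² + r² + 2dr cosθ).
d² + r² + 2dr cosθ = |CA|² = 0.0645322 m²;  d cosθ + r = +0.14186 m.
|ω_lever| = |0.0963·13.19·+0.14186| / 0.0645322 = 2.7933 rad/s.

2.79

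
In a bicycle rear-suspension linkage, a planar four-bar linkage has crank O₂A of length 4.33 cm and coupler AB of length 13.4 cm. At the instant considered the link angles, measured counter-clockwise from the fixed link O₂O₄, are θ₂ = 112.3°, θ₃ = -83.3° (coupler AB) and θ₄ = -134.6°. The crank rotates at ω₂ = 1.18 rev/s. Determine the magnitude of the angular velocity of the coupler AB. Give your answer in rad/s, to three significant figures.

2.82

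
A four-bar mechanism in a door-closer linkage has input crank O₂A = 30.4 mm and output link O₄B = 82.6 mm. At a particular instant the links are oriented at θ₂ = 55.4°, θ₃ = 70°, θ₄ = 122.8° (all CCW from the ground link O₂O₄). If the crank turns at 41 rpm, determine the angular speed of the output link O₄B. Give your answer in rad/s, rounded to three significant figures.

0.500

ω₂ = 4.294 rad/s (from 41 rpm).
Differentiating the loop-closure r₂e^{iθ₂}+r₃e^{iθ₃}=r₁+r₄e^{iθ₄} gives r₂ω₂e^{iθ₂}+r₃ω₃e^{iθ₃}=r₄ω₄e^{iθ₄}.
Eliminating the other unknown: ω₄ = r₂ω₂ sin(θ₂−θ₃) / [r₄ sin(θ₄−θ₃)].
Numerator sine = -0.25207; denominator sine = +0.79653.
Result = 0.0304·4.294·(-0.25207) / (0.0826·(+0.79653)) = -0.50006 rad/s; magnitude 0.50006 rad/s.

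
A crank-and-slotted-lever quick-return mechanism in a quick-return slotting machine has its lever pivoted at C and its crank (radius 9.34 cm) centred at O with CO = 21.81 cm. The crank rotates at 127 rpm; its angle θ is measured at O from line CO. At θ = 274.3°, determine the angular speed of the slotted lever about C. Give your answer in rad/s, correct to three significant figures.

ω = 13.3 rad/s (from 127 rpm).
Crank pin A relative to C: A = (d + r cosθ, r sinθ); lever angle φ = atan2(r sinθ, d + r cosθ).
Differentiating tanφ: φ̇ = rω(d cosθ + r)/(d² + r² + 2dr cosθ).
d² + r² + 2dr cosθ = |CA|² = 0.0593459 m²;  d cosθ + r = +0.10975 m.
|ω_lever| = |0.0934·13.3·+0.10975| / 0.0593459 = 2.2972 rad/s.

2.30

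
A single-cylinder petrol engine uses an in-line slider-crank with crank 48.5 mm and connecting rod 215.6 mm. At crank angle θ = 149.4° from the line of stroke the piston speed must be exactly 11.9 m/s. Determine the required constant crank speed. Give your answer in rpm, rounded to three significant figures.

For an in-line slider-crank, |v_piston| = rω|sinθ|·[1 + r cosθ/√(L² − r² sin²θ)].
With r = 0.0485 m, L = 0.2156 m, θ = 149.4°: the bracketed kinematic factor |dx/dθ| = 0.019876 m.
ω = v/|dx/dθ| = 11.9/0.019876 = 598.7 rad/s.
N = 60ω/(2π) = 5717.1 rpm.

5720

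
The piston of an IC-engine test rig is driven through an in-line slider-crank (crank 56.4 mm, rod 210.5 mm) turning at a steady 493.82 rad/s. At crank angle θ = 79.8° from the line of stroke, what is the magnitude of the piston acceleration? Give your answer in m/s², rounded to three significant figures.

1140

ω = 493.8 rad/s
x(θ) = r cosθ + √(L² − r² sin²θ); with ω constant, a = ω²·d²x/dθ².
d²x/dθ² = −r cosθ − r²(cos2θ)/√u − r⁴ sin²2θ/(4u^{3/2}),  u = L² − r² sin²θ = 0.041229 m².
Substituting r = 0.0564 m, L = 0.2105 m, θ = 79.8°: d²x/dθ² = +0.0046591 m.
a = ω²·d²x/dθ² = (493.8)²·(+0.0046591) = +1136.2 m/s²;  |a| = 1136.2 m/s².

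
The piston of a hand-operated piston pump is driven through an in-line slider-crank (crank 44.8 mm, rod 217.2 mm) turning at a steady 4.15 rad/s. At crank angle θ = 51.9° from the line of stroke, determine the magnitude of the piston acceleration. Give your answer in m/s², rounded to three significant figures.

0.439

ω = 4.15 rad/s
x(θ) = r cosθ + √(L² − r² sin²θ); with ω constant, a = ω²·d²x/dθ².
d²x/dθ² = −r cosθ − r²(cos2θ)/√u − r⁴ sin²2θ/(4u^{3/2}),  u = L² − r² sin²θ = 0.0459329 m².
Substituting r = 0.0448 m, L = 0.2172 m, θ = 51.9°: d²x/dθ² = -0.025506 m.
a = ω²·d²x/dθ² = (4.15)²·(-0.025506) = -0.43928 m/s²;  |a| = 0.43928 m/s².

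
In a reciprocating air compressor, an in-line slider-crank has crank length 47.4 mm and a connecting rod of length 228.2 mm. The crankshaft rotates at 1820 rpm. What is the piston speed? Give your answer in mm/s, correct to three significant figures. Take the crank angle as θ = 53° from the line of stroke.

ω = 2π·1820/60 = 190.6 rad/s
For an in-line slider-crank, x = r cosθ + √(L² − r² sin²θ), so v = −rω sinθ·[1 + r cosθ/√(L² − r² sin²θ)].
With r = 0.0474 m, L = 0.2282 m, θ = 53°: √(L² − r² sin²θ) = 0.22504 m.
v = −0.0474·190.6·0.79864·[1 + 0.0474·0.60182/0.22504] = -8.1294 m/s.
|v| = 8.1294 m/s = 8129.4 mm/s.

8130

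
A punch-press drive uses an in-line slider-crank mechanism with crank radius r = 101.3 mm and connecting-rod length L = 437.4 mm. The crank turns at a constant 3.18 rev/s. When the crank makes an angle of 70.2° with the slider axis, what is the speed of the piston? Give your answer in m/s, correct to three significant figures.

2.06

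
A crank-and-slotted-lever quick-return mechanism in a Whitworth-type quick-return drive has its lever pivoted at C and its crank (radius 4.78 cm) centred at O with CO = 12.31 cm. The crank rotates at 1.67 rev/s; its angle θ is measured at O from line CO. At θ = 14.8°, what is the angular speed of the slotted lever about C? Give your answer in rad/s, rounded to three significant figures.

ω = 10.49 rad/s (from 1.67 rev/s).
Crank pin A relative to C: A = (d + r cosθ, r sinθ); lever angle φ = atan2(r sinθ, d + r cosθ).
Differentiating tanφ: φ̇ = rω(d cosθ + r)/(d² + r² + 2dr cosθ).
d² + r² + 2dr cosθ = |CA|² = 0.0288164 m²;  d cosθ + r = +0.16682 m.
|ω_lever| = |0.0478·10.49·+0.16682| / 0.0288164 = 2.9035 rad/s.

2.90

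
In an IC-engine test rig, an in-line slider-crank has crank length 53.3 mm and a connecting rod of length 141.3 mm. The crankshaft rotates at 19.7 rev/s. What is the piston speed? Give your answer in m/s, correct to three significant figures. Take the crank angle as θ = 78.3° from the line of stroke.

ω = 2π·19.7 = 123.8 rad/s
For an in-line slider-crank, x = r cosθ + √(L² − r² sin²θ), so v = −rω sinθ·[1 + r cosθ/√(L² − r² sin²θ)].
With r = 0.0533 m, L = 0.1413 m, θ = 78.3°: √(L² − r² sin²θ) = 0.13131 m.
v = −0.0533·123.8·0.97922·[1 + 0.0533·0.20279/0.13131] = -6.9921 m/s.
|v| = 6.9921 m/s.

6.99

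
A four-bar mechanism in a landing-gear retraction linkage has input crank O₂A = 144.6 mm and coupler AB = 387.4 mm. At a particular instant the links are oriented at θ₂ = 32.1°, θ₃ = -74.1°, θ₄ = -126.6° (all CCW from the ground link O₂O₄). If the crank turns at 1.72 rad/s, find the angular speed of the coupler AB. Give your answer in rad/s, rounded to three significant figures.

ω₂ = 1.72 rad/s
Differentiating the loop-closure r₂e^{iθ₂}+r₃e^{iθ₃}=r₁+r₄e^{iθ₄} gives r₂ω₂e^{iθ₂}+r₃ω₃e^{iθ₃}=r₄ω₄e^{iθ₄}.
Eliminating the other unknown: ω₃ = r₂ω₂ sin(θ₄−θ₂) / [r₃ sin(θ₃−θ₄)].
Numerator sine = -0.36325; denominator sine = +0.79335.
Result = 0.1446·1.72·(-0.36325) / (0.3874·(+0.79335)) = -0.29395 rad/s; magnitude 0.29395 rad/s.

0.294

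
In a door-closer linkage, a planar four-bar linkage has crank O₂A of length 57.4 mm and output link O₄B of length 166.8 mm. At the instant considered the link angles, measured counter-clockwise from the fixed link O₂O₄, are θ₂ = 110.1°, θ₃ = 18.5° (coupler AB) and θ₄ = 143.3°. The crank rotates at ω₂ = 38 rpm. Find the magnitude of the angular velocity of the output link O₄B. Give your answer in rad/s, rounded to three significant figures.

1.67

ω₂ = 3.979 rad/s (from 38 rpm).
Differentiating the loop-closure r₂e^{iθ₂}+r₃e^{iθ₃}=r₁+r₄e^{iθ₄} gives r₂ω₂e^{iθ₂}+r₃ω₃e^{iθ₃}=r₄ω₄e^{iθ₄}.
Eliminating the other unknown: ω₄ = r₂ω₂ sin(θ₂−θ₃) / [r₄ sin(θ₄−θ₃)].
Numerator sine = +0.99961; denominator sine = +0.82115.
Result = 0.0574·3.979·(+0.99961) / (0.1668·(+0.82115)) = +1.667 rad/s; magnitude 1.667 rad/s.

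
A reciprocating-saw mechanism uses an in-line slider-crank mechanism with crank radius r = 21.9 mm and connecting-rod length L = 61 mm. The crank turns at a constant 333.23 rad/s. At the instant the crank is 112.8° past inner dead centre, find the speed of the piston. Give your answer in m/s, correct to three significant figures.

ω = 333.2 rad/s
For an in-line slider-crank, x = r cosθ + √(L² − r² sin²θ), so v = −rω sinθ·[1 + r cosθ/√(L² − r² sin²θ)].
With r = 0.0219 m, L = 0.061 m, θ = 112.8°: √(L² − r² sin²θ) = 0.057562 m.
v = −0.0219·333.2·0.92186·[1 + 0.0219·-0.38752/0.057562] = -5.7357 m/s.
|v| = 5.7357 m/s.

5.74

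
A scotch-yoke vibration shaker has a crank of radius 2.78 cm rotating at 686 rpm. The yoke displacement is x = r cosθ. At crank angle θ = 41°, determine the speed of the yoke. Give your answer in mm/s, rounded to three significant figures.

1310

ω = 71.84 rad/s (from 686 rpm).
x = r cosθ ⇒ ẋ = −rω sinθ.
|v| = rω|sinθ| = 0.0278·71.84·|sin 41°| = 1.3102 m/s = 1310.2 mm/s.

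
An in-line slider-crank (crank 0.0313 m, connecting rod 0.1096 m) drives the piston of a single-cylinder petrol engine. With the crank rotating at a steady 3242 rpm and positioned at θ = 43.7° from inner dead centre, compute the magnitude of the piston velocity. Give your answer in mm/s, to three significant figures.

ω = 2π·3242/60 = 339.5 rad/s
For an in-line slider-crank, x = r cosθ + √(L² − r² sin²θ), so v = −rω sinθ·[1 + r cosθ/√(L² − r² sin²θ)].
With r = 0.0313 m, L = 0.1096 m, θ = 43.7°: √(L² − r² sin²θ) = 0.10745 m.
v = −0.0313·339.5·0.69088·[1 + 0.0313·0.72297/0.10745] = -8.8878 m/s.
|v| = 8.8878 m/s = 8887.8 mm/s.

8890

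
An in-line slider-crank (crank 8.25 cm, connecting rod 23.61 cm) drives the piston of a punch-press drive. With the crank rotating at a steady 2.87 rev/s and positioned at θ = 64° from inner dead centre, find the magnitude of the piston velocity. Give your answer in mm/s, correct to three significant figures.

ω = 2π·2.87 = 18.03 rad/s
For an in-line slider-crank, x = r cosθ + √(L² − r² sin²θ), so v = −rω sinθ·[1 + r cosθ/√(L² − r² sin²θ)].
With r = 0.0825 m, L = 0.2361 m, θ = 64°: √(L² − r² sin²θ) = 0.22415 m.
v = −0.0825·18.03·0.89879·[1 + 0.0825·0.43837/0.22415] = -1.5529 m/s.
|v| = 1.5529 m/s = 1552.9 mm/s.

1550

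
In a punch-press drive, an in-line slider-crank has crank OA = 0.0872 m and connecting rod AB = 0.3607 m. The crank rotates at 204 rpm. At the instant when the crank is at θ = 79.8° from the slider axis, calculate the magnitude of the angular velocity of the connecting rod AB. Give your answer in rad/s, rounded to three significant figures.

ω = 21.36 rad/s (converted from 204 rpm).
The rod makes angle φ with the slider axis where L sinφ = r sinθ; differentiating, L cosφ·φ̇ = r ω cosθ.
L cosφ = √(L² − r² sin²θ) = 0.35034 m.
|ω_rod| = r ω |cosθ| / √(L² − r² sin²θ) = 0.0872·21.36·0.17708/0.35034 = 0.9416 rad/s.

0.942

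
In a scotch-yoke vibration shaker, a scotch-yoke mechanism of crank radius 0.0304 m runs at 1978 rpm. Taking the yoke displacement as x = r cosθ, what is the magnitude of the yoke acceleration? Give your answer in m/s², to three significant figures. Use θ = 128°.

803

ω = 207.1 rad/s (from 1978 rpm).
x = r cosθ ⇒ ẍ = −rω² cosθ (ω constant).
|a| = rω²|cosθ| = 0.0304·(207.1)²·|cos 128°| = 803.02 m/s².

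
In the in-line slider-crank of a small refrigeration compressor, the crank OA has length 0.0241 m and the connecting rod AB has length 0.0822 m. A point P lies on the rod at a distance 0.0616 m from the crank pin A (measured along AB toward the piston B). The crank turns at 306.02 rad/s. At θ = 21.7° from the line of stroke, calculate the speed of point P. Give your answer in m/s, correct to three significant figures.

3.71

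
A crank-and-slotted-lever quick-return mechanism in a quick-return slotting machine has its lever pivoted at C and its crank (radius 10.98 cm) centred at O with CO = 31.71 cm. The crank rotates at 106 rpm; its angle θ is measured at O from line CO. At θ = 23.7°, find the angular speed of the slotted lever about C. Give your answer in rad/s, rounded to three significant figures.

ω = 11.1 rad/s (from 106 rpm).
Crank pin A relative to C: A = (d + r cosθ, r sinθ); lever angle φ = atan2(r sinθ, d + r cosθ).
Differentiating tanφ: φ̇ = rω(d cosθ + r)/(d² + r² + 2dr cosθ).
d² + r² + 2dr cosθ = |CA|² = 0.176371 m²;  d cosθ + r = +0.40016 m.
|ω_lever| = |0.1098·11.1·+0.40016| / 0.176371 = 2.7653 rad/s.

2.77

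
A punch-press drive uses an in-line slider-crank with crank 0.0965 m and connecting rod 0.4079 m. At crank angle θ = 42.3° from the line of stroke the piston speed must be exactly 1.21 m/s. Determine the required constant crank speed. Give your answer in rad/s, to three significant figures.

For an in-line slider-crank, |v_piston| = rω|sinθ|·[1 + r cosθ/√(L² − r² sin²θ)].
With r = 0.0965 m, L = 0.4079 m, θ = 42.3°: the bracketed kinematic factor |dx/dθ| = 0.076457 m.
ω = v/|dx/dθ| = 1.21/0.076457 = 15.826 rad/s.

15.8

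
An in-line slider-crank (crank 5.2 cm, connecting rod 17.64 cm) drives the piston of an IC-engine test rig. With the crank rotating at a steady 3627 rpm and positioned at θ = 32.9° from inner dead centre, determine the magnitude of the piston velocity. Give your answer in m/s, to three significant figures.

ω = 2π·3627/60 = 379.8 rad/s
For an in-line slider-crank, x = r cosθ + √(L² − r² sin²θ), so v = −rω sinθ·[1 + r cosθ/√(L² − r² sin²θ)].
With r = 0.052 m, L = 0.1764 m, θ = 32.9°: √(L² − r² sin²θ) = 0.17412 m.
v = −0.052·379.8·0.54317·[1 + 0.052·0.83962/0.17412] = -13.418 m/s.
|v| = 13.418 m/s.

13.4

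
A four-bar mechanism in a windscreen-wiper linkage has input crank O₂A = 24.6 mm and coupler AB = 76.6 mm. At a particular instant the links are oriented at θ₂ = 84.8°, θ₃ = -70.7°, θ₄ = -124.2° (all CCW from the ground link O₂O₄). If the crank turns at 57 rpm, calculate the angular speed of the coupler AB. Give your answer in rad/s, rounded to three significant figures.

1.16

ω₂ = 5.969 rad/s (from 57 rpm).
Differentiating the loop-closure r₂e^{iθ₂}+r₃e^{iθ₃}=r₁+r₄e^{iθ₄} gives r₂ω₂e^{iθ₂}+r₃ω₃e^{iθ₃}=r₄ω₄e^{iθ₄}.
Eliminating the other unknown: ω₃ = r₂ω₂ sin(θ₄−θ₂) / [r₃ sin(θ₃−θ₄)].
Numerator sine = +0.48481; denominator sine = +0.80386.
Result = 0.0246·5.969·(+0.48481) / (0.0766·(+0.80386)) = +1.1561 rad/s; magnitude 1.1561 rad/s.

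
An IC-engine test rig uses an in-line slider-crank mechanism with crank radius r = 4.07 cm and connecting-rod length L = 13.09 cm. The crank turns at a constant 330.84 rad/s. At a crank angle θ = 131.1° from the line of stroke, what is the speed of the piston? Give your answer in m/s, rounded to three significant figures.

8.01

ω = 330.8 rad/s
For an in-line slider-crank, x = r cosθ + √(L² − r² sin²θ), so v = −rω sinθ·[1 + r cosθ/√(L² − r² sin²θ)].
With r = 0.0407 m, L = 0.1309 m, θ = 131.1°: √(L² − r² sin²θ) = 0.12726 m.
v = −0.0407·330.8·0.75356·[1 + 0.0407·-0.65738/0.12726] = -8.0135 m/s.
|v| = 8.0135 m/s.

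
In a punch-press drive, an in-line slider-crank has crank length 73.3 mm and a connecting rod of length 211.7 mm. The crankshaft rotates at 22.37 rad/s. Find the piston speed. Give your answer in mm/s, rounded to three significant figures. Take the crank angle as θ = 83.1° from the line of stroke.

ω = 22.37 rad/s
For an in-line slider-crank, x = r cosθ + √(L² − r² sin²θ), so v = −rω sinθ·[1 + r cosθ/√(L² − r² sin²θ)].
With r = 0.0733 m, L = 0.2117 m, θ = 83.1°: √(L² − r² sin²θ) = 0.1988 m.
v = −0.0733·22.37·0.99276·[1 + 0.0733·0.12014/0.1988] = -1.7 m/s.
|v| = 1.7 m/s = 1700 mm/s.

1700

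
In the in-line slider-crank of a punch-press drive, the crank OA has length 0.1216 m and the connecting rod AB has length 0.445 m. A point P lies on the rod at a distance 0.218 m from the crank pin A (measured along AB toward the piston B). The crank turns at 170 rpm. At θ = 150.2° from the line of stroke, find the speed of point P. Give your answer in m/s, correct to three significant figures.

ω = 17.8 rad/s.  Crank-pin speed |V_A| = rω = 2.1648 m/s, perpendicular to OA.
Rod angle: sinφ = −(r/L) sinθ ⇒ φ = -7.805°; ω_rod = −rω cosθ/√(L²−r²sin²θ) = +4.2608 rad/s.
V_P = V_A + ω_rod × AP, with AP = 0.218 m along the rod.
Components: V_Px = −rω sinθ − a·ω_rod·sinφ = -0.94969 m/s;  V_Py = rω cosθ + a·ω_rod·cosφ = -0.95825 m/s.
|V_P| = √(V_Px² + V_Py²) = 1.3491 m/s.

1.35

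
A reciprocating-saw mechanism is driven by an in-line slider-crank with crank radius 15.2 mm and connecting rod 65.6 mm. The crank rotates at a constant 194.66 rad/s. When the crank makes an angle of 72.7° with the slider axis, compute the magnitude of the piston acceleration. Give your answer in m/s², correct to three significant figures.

ω = 194.7 rad/s
x(θ) = r cosθ + √(L² − r² sin²θ); with ω constant, a = ω²·d²x/dθ².
d²x/dθ² = −r cosθ − r²(cos2θ)/√u − r⁴ sin²2θ/(4u^{3/2}),  u = L² − r² sin²θ = 0.00409275 m².
Substituting r = 0.0152 m, L = 0.0656 m, θ = 72.7°: d²x/dθ² = -0.0015638 m.
a = ω²·d²x/dθ² = (194.7)²·(-0.0015638) = -59.257 m/s²;  |a| = 59.257 m/s².

59.3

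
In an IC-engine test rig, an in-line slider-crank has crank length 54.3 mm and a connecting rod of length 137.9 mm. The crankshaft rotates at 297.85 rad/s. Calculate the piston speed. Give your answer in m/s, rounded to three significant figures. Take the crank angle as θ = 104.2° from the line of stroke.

ω = 297.9 rad/s
For an in-line slider-crank, x = r cosθ + √(L² − r² sin²θ), so v = −rω sinθ·[1 + r cosθ/√(L² − r² sin²θ)].
With r = 0.0543 m, L = 0.1379 m, θ = 104.2°: √(L² − r² sin²θ) = 0.12746 m.
v = −0.0543·297.9·0.96945·[1 + 0.0543·-0.24531/0.12746] = -14.041 m/s.
|v| = 14.041 m/s.

14.0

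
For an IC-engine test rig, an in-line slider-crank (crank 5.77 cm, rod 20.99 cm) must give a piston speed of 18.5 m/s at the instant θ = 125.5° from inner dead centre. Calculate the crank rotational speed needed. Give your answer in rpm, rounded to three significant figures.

4500

For an in-line slider-crank, |v_piston| = rω|sinθ|·[1 + r cosθ/√(L² − r² sin²θ)].
With r = 0.0577 m, L = 0.2099 m, θ = 125.5°: the bracketed kinematic factor |dx/dθ| = 0.039281 m.
ω = v/|dx/dθ| = 18.5/0.039281 = 470.97 rad/s.
N = 60ω/(2π) = 4497.4 rpm.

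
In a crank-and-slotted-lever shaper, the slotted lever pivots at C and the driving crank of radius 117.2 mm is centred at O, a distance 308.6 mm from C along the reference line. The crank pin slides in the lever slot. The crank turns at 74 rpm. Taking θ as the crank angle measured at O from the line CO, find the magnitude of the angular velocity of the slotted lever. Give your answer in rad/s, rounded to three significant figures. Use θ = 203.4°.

ω = 7.749 rad/s (from 74 rpm).
Crank pin A relative to C: A = (d + r cosθ, r sinθ); lever angle φ = atan2(r sinθ, d + r cosθ).
Differentiating tanφ: φ̇ = rω(d cosθ + r)/(d² + r² + 2dr cosθ).
d² + r² + 2dr cosθ = |CA|² = 0.0425832 m²;  d cosθ + r = -0.16602 m.
|ω_lever| = |0.1172·7.749·-0.16602| / 0.0425832 = 3.5408 rad/s.

3.54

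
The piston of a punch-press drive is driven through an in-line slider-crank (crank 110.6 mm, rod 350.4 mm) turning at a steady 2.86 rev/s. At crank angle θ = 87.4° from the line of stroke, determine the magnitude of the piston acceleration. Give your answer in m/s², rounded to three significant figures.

10.2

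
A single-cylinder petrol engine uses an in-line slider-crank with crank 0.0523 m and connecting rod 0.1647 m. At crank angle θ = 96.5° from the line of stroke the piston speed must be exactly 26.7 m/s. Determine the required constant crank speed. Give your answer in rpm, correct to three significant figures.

5100

For an in-line slider-crank, |v_piston| = rω|sinθ|·[1 + r cosθ/√(L² − r² sin²θ)].
With r = 0.0523 m, L = 0.1647 m, θ = 96.5°: the bracketed kinematic factor |dx/dθ| = 0.049995 m.
ω = v/|dx/dθ| = 26.7/0.049995 = 534.05 rad/s.
N = 60ω/(2π) = 5099.8 rpm.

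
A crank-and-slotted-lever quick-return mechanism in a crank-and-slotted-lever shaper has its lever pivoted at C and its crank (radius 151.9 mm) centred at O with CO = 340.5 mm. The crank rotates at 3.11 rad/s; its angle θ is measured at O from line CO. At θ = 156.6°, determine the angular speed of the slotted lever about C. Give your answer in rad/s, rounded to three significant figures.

1.72

ω = 3.11 rad/s
Crank pin A relative to C: A = (d + r cosθ, r sinθ); lever angle φ = atan2(r sinθ, d + r cosθ).
Differentiating tanφ: φ̇ = rω(d cosθ + r)/(d² + r² + 2dr cosθ).
d² + r² + 2dr cosθ = |CA|² = 0.0440777 m²;  d cosθ + r = -0.1606 m.
|ω_lever| = |0.1519·3.11·-0.1606| / 0.0440777 = 1.7212 rad/s.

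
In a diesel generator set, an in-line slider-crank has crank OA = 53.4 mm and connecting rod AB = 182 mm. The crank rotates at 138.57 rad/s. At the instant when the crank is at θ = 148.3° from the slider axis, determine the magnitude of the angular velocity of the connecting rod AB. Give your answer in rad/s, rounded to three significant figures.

ω = 138.6 rad/s
The rod makes angle φ with the slider axis where L sinφ = r sinθ; differentiating, L cosφ·φ̇ = r ω cosθ.
L cosφ = √(L² − r² sin²θ) = 0.17982 m.
|ω_rod| = r ω |cosθ| / √(L² − r² sin²θ) = 0.0534·138.6·0.85081/0.17982 = 35.01 rad/s.

35.0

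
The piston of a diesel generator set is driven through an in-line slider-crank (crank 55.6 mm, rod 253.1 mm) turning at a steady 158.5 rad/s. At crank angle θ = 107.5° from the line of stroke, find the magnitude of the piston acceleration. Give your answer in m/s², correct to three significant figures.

676

ω = 158.5 rad/s
x(θ) = r cosθ + √(L² − r² sin²θ); with ω constant, a = ω²·d²x/dθ².
d²x/dθ² = −r cosθ − r²(cos2θ)/√u − r⁴ sin²2θ/(4u^{3/2}),  u = L² − r² sin²θ = 0.0612478 m².
Substituting r = 0.0556 m, L = 0.2531 m, θ = 107.5°: d²x/dθ² = +0.0269 m.
a = ω²·d²x/dθ² = (158.5)²·(+0.0269) = +675.78 m/s²;  |a| = 675.78 m/s².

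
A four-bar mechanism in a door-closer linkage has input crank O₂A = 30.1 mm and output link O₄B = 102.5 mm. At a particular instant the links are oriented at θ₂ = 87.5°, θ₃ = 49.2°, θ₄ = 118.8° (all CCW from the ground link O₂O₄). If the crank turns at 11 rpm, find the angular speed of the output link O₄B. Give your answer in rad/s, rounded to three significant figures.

0.224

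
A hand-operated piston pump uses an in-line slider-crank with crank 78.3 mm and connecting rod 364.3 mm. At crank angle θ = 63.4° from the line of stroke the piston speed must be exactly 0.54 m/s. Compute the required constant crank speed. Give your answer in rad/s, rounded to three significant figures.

For an in-line slider-crank, |v_piston| = rω|sinθ|·[1 + r cosθ/√(L² − r² sin²θ)].
With r = 0.0783 m, L = 0.3643 m, θ = 63.4°: the bracketed kinematic factor |dx/dθ| = 0.076878 m.
ω = v/|dx/dθ| = 0.54/0.076878 = 7.0241 rad/s.

7.02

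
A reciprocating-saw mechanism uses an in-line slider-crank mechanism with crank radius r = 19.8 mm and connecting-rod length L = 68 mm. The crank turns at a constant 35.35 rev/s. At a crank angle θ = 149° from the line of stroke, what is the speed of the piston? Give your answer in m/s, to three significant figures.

1.69

ω = 2π·35.4 = 222.1 rad/s
For an in-line slider-crank, x = r cosθ + √(L² − r² sin²θ), so v = −rω sinθ·[1 + r cosθ/√(L² − r² sin²θ)].
With r = 0.0198 m, L = 0.068 m, θ = 149°: √(L² − r² sin²θ) = 0.067231 m.
v = −0.0198·222.1·0.51504·[1 + 0.0198·-0.85717/0.067231] = -1.6932 m/s.
|v| = 1.6932 m/s.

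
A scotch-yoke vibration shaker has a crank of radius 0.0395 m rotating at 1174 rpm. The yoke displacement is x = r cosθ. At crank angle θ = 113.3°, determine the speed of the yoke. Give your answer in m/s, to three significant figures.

4.46

ω = 122.9 rad/s (from 1174 rpm).
x = r cosθ ⇒ ẋ = −rω sinθ.
|v| = rω|sinθ| = 0.0395·122.9·|sin 113.3°| = 4.4601 m/s.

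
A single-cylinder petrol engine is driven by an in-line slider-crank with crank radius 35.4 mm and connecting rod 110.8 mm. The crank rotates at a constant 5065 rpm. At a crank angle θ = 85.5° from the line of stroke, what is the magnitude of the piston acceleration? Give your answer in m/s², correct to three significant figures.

ω = 2π·5065/60 = 530.4 rad/s
x(θ) = r cosθ + √(L² − r² sin²θ); with ω constant, a = ω²·d²x/dθ².
d²x/dθ² = −r cosθ − r²(cos2θ)/√u − r⁴ sin²2θ/(4u^{3/2}),  u = L² − r² sin²θ = 0.0110312 m².
Substituting r = 0.0354 m, L = 0.1108 m, θ = 85.5°: d²x/dθ² = +0.0089989 m.
a = ω²·d²x/dθ² = (530.4)²·(+0.0089989) = +2531.7 m/s²;  |a| = 2531.7 m/s².

2530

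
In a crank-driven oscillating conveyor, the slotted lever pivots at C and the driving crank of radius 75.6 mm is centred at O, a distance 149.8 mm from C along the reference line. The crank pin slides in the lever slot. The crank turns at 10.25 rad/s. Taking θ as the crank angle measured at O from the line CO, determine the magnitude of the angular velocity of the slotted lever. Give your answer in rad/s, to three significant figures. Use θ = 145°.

ω = 10.25 rad/s
Crank pin A relative to C: A = (d + r cosθ, r sinθ); lever angle φ = atan2(r sinθ, d + r cosθ).
Differentiating tanφ: φ̇ = rω(d cosθ + r)/(d² + r² + 2dr cosθ).
d² + r² + 2dr cosθ = |CA|² = 0.0096018 m²;  d cosθ + r = -0.047109 m.
|ω_lever| = |0.0756·10.25·-0.047109| / 0.0096018 = 3.8019 rad/s.

3.80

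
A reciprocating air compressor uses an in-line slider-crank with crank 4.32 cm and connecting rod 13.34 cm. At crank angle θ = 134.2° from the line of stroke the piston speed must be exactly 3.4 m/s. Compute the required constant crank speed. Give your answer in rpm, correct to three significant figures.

1370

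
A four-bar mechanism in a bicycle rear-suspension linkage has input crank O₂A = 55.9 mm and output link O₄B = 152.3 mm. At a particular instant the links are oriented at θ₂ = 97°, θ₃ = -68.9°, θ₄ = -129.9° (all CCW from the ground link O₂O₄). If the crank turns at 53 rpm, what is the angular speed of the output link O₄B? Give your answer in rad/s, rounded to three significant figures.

0.567

ω₂ = 5.55 rad/s (from 53 rpm).
Differentiating the loop-closure r₂e^{iθ₂}+r₃e^{iθ₃}=r₁+r₄e^{iθ₄} gives r₂ω₂e^{iθ₂}+r₃ω₃e^{iθ₃}=r₄ω₄e^{iθ₄}.
Eliminating the other unknown: ω₄ = r₂ω₂ sin(θ₂−θ₃) / [r₄ sin(θ₄−θ₃)].
Numerator sine = +0.24362; denominator sine = -0.87462.
Result = 0.0559·5.55·(+0.24362) / (0.1523·(-0.87462)) = -0.56742 rad/s; magnitude 0.56742 rad/s.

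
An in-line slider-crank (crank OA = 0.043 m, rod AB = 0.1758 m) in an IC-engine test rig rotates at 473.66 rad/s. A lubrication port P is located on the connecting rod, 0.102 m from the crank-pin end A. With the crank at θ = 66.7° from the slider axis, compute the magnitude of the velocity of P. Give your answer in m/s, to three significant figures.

ω = 473.7 rad/s.  Crank-pin speed |V_A| = rω = 20.367 m/s, perpendicular to OA.
Rod angle: sinφ = −(r/L) sinθ ⇒ φ = -12.982°; ω_rod = −rω cosθ/√(L²−r²sin²θ) = -47.028 rad/s.
V_P = V_A + ω_rod × AP, with AP = 0.102 m along the rod.
Components: V_Px = −rω sinθ − a·ω_rod·sinφ = -19.784 m/s;  V_Py = rω cosθ + a·ω_rod·cosφ = +3.382 m/s.
|V_P| = √(V_Px² + V_Py²) = 20.071 m/s.

20.1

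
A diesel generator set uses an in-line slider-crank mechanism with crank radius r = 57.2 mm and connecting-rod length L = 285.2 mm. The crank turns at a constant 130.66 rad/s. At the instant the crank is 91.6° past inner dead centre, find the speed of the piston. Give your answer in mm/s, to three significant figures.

7430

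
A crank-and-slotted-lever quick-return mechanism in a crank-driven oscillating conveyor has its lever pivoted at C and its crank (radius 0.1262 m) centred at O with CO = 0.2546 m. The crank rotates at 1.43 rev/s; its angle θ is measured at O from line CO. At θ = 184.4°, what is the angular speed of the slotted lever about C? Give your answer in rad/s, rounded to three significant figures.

ω = 8.985 rad/s (from 1.43 rev/s).
Crank pin A relative to C: A = (d + r cosθ, r sinθ); lever angle φ = atan2(r sinθ, d + r cosθ).
Differentiating tanφ: φ̇ = rω(d cosθ + r)/(d² + r² + 2dr cosθ).
d² + r² + 2dr cosθ = |CA|² = 0.016676 m²;  d cosθ + r = -0.12765 m.
|ω_lever| = |0.1262·8.985·-0.12765| / 0.016676 = 8.6797 rad/s.

8.68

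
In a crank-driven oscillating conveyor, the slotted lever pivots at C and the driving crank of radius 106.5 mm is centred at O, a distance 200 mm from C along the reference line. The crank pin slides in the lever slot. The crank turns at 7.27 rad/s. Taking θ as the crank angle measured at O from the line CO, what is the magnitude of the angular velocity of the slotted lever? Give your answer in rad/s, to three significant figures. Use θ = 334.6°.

2.48

ω = 7.27 rad/s
Crank pin A relative to C: A = (d + r cosθ, r sinθ); lever angle φ = atan2(r sinθ, d + r cosθ).
Differentiating tanφ: φ̇ = rω(d cosθ + r)/(d² + r² + 2dr cosθ).
d² + r² + 2dr cosθ = |CA|² = 0.0898243 m²;  d cosθ + r = +0.28717 m.
|ω_lever| = |0.1065·7.27·+0.28717| / 0.0898243 = 2.4753 rad/s.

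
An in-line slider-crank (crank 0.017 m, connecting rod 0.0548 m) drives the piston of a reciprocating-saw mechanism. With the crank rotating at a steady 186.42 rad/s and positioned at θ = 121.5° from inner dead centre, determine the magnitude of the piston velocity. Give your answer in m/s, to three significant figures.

ω = 186.4 rad/s
For an in-line slider-crank, x = r cosθ + √(L² − r² sin²θ), so v = −rω sinθ·[1 + r cosθ/√(L² − r² sin²θ)].
With r = 0.017 m, L = 0.0548 m, θ = 121.5°: √(L² − r² sin²θ) = 0.052848 m.
v = −0.017·186.4·0.85264·[1 + 0.017·-0.52250/0.052848] = -2.248 m/s.
|v| = 2.248 m/s.

2.25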